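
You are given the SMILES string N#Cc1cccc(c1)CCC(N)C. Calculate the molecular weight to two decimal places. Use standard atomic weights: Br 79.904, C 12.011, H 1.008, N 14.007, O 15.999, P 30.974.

First, the molecular formula is C11H14N2 (counting implicit H from valence).
  C: 11 × 12.011 = 132.121
  H: 14 × 1.008 = 14.112
  N: 2 × 14.007 = 28.014
Sum: 11×12.011 + 14×1.008 + 2×14.007 = 174.247 → 174.25 g/mol.

174.25 g/mol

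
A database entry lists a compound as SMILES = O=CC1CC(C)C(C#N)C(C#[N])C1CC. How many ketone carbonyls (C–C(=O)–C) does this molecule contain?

0

Scan the SMILES for the ketone motif — none present.
Groups that are present: 1 aldehyde, 2 nitrile.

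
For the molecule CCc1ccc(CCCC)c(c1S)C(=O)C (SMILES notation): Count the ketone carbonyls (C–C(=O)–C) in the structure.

1

The ketone motif appears at heavy-atom position 14 in the SMILES.
Other groups present: 1 thiol.
Ketone count: 1.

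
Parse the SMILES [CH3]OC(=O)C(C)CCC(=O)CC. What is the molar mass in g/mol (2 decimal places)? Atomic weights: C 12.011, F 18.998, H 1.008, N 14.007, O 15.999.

First, the molecular formula is C9H16O3 (counting implicit H from valence).
  C: 9 × 12.011 = 108.099
  H: 16 × 1.008 = 16.128
  O: 3 × 15.999 = 47.997
Sum: 9×12.011 + 16×1.008 + 3×15.999 = 172.224 → 172.22 g/mol.

172.22 g/mol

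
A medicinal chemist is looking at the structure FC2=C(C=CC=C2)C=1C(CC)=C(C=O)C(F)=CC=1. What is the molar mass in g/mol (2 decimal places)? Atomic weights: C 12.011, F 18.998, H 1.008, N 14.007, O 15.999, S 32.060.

First, the molecular formula is C15H12F2O (counting implicit H from valence).
  C: 15 × 12.011 = 180.165
  F: 2 × 18.998 = 37.996
  H: 12 × 1.008 = 12.096
  O: 1 × 15.999 = 15.999
Sum: 15×12.011 + 2×18.998 + 12×1.008 + 1×15.999 = 246.256 → 246.26 g/mol.

246.26 g/mol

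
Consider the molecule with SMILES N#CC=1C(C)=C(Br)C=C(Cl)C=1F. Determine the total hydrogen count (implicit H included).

4

Walk through each heavy atom and fill implicit hydrogens from standard valence (C 4, N 3, O 2, S 2, halogen 1):
  atom 1: N, bond orders sum to 3 (valence 3) → 0 H
  atom 2: C, bond orders sum to 4 (valence 4) → 0 H
  atom 3: C, bond orders sum to 4 (valence 4) → 0 H
  atom 4: C, bond orders sum to 4 (valence 4) → 0 H
  atom 5: C, bond orders sum to 1 (valence 4) → 3 H
  atom 6: C, bond orders sum to 4 (valence 4) → 0 H
  atom 7: Br (halogen, monovalent) → 0 H
  atom 8: C, bond orders sum to 3 (valence 4) → 1 H
  atom 9: C, bond orders sum to 4 (valence 4) → 0 H
  atom 10: Cl (halogen, monovalent) → 0 H
  atom 11: C, bond orders sum to 4 (valence 4) → 0 H
  atom 12: F (halogen, monovalent) → 0 H
Total hydrogens: 4.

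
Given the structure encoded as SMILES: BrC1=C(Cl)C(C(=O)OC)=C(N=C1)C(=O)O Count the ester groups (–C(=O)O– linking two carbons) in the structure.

1

The ester motif appears at heavy-atom position 6 in the SMILES.
Other groups present: 1 carboxylic acid.
Ester count: 1.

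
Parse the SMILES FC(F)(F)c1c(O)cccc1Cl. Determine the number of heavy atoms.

Every atom symbol written in the SMILES (organic subset) is one heavy atom; implicit H are not written.
Heavy atoms by element → C:7, Cl:1, F:3, O:1.
Total: 12.

12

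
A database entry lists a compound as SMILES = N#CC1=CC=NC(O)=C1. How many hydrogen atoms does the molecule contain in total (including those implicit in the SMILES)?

4

Walk through each heavy atom and fill implicit hydrogens from standard valence (C 4, N 3, O 2, S 2, halogen 1):
  atom 1: N, bond orders sum to 3 (valence 3) → 0 H
  atom 2: C, bond orders sum to 4 (valence 4) → 0 H
  atom 3: C, bond orders sum to 4 (valence 4) → 0 H
  atom 4: C, bond orders sum to 3 (valence 4) → 1 H
  atom 5: C, bond orders sum to 3 (valence 4) → 1 H
  atom 6: N, bond orders sum to 3 (valence 3) → 0 H
  atom 7: C, bond orders sum to 4 (valence 4) → 0 H
  atom 8: O, bond orders sum to 1 (valence 2) → 1 H
  atom 9: C, bond orders sum to 3 (valence 4) → 1 H
Total hydrogens: 4.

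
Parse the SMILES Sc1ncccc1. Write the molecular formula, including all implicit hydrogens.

Walk through each heavy atom and fill implicit hydrogens from standard valence (C 4, N 3, O 2, S 2, halogen 1); for lowercase aromatic atoms, an aromatic c carries 1 H when it has two neighbours and 0 H with three, and aromatic n carries 0 H:
  atom 1: S, bond orders sum to 1 (valence 2) → 1 H
  atom 2: aromatic c, 3 neighbours → 0 H
  atom 3: aromatic n, 2 neighbours → 0 H
  atom 4: aromatic c, 2 neighbours → 1 H
  atom 5: aromatic c, 2 neighbours → 1 H
  atom 6: aromatic c, 2 neighbours → 1 H
  atom 7: aromatic c, 2 neighbours → 1 H
Totals → C:5, H:5, N:1, S:1.

C5H5NS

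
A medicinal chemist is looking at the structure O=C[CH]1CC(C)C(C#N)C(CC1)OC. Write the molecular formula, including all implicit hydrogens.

Walk through each heavy atom and fill implicit hydrogens from standard valence (C 4, N 3, O 2, S 2, halogen 1):
  atom 1: O, bond orders sum to 2 (valence 2) → 0 H
  atom 2: C, bond orders sum to 3 (valence 4) → 1 H
  atom 3: C with explicit H count 1
  atom 4: C, bond orders sum to 2 (valence 4) → 2 H
  atom 5: C, bond orders sum to 3 (valence 4) → 1 H
  atom 6: C, bond orders sum to 1 (valence 4) → 3 H
  atom 7: C, bond orders sum to 3 (valence 4) → 1 H
  atom 8: C, bond orders sum to 4 (valence 4) → 0 H
  atom 9: N, bond orders sum to 3 (valence 3) → 0 H
  atom 10: C, bond orders sum to 3 (valence 4) → 1 H
  atom 11: C, bond orders sum to 2 (valence 4) → 2 H
  atom 12: C, bond orders sum to 2 (valence 4) → 2 H
  atom 13: O, bond orders sum to 2 (valence 2) → 0 H
  atom 14: C, bond orders sum to 1 (valence 4) → 3 H
Totals → C:11, H:17, N:1, O:2.
In Hill order: C11H17NO2.

C11H17NO2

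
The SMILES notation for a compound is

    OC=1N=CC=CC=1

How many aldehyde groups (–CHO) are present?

0

Scan the SMILES for the aldehyde motif — none present.
Groups that are present: 1 hydroxyl.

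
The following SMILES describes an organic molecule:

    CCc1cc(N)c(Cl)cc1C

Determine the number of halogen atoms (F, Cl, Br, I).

1

Halogen atoms appear at heavy-atom position 8 (1×Cl).
Other groups present: 1 primary amine.
Halogen count: 1.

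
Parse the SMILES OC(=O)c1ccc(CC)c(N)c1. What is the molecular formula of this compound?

Walk through each heavy atom and fill implicit hydrogens from standard valence (C 4, N 3, O 2, S 2, halogen 1); for lowercase aromatic atoms, an aromatic c carries 1 H when it has two neighbours and 0 H with three, and aromatic n carries 0 H:
  atom 1: O, bond orders sum to 1 (valence 2) → 1 H
  atom 2: C, bond orders sum to 4 (valence 4) → 0 H
  atom 3: O, bond orders sum to 2 (valence 2) → 0 H
  atom 4: aromatic c, 3 neighbours → 0 H
  atom 5: aromatic c, 2 neighbours → 1 H
  atom 6: aromatic c, 2 neighbours → 1 H
  atom 7: aromatic c, 3 neighbours → 0 H
  atom 8: C, bond orders sum to 2 (valence 4) → 2 H
  atom 9: C, bond orders sum to 1 (valence 4) → 3 H
  atom 10: aromatic c, 3 neighbours → 0 H
  atom 11: N, bond orders sum to 1 (valence 3) → 2 H
  atom 12: aromatic c, 2 neighbours → 1 H
Totals → C:9, H:11, N:1, O:2.
In Hill order: C9H11NO2.

C9H11NO2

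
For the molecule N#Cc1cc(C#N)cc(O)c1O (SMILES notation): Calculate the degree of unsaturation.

8

Molecular formula: C8H4N2O2.
DoU = (2C + 2 + N − H − X) / 2, where X is the halogen count and O/S are ignored.
    = (2·8 + 2 + 2 − 4 − 0) / 2 = 16 / 2 = 8.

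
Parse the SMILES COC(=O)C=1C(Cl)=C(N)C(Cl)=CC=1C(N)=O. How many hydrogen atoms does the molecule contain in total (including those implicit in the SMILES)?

8

Walk through each heavy atom and fill implicit hydrogens from standard valence (C 4, N 3, O 2, S 2, halogen 1):
  atom 1: C, bond orders sum to 1 (valence 4) → 3 H
  atom 2: O, bond orders sum to 2 (valence 2) → 0 H
  atom 3: C, bond orders sum to 4 (valence 4) → 0 H
  atom 4: O, bond orders sum to 2 (valence 2) → 0 H
  atom 5: C, bond orders sum to 4 (valence 4) → 0 H
  atom 6: C, bond orders sum to 4 (valence 4) → 0 H
  atom 7: Cl (halogen, monovalent) → 0 H
  atom 8: C, bond orders sum to 4 (valence 4) → 0 H
  atom 9: N, bond orders sum to 1 (valence 3) → 2 H
  atom 10: C, bond orders sum to 4 (valence 4) → 0 H
  atom 11: Cl (halogen, monovalent) → 0 H
  atom 12: C, bond orders sum to 3 (valence 4) → 1 H
  atom 13: C, bond orders sum to 4 (valence 4) → 0 H
  atom 14: C, bond orders sum to 4 (valence 4) → 0 H
  atom 15: N, bond orders sum to 1 (valence 3) → 2 H
  atom 16: O, bond orders sum to 2 (valence 2) → 0 H
Total hydrogens: 8.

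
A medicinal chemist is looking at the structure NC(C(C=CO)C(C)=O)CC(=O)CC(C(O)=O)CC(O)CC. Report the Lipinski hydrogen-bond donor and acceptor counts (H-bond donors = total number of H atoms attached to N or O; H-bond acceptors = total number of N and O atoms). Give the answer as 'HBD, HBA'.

Donors: find every N or O and count the H atoms it carries.
  atom 1 (N): bond orders sum to 1 → 2 H
  atom 6 (O): bond orders sum to 1 → 1 H
  atom 9 (O): bond orders sum to 2 → 0 H
  atom 12 (O): bond orders sum to 2 → 0 H
  atom 16 (O): bond orders sum to 1 → 1 H
  atom 17 (O): bond orders sum to 2 → 0 H
  atom 20 (O): bond orders sum to 1 → 1 H
Lipinski HBD = 5.
Acceptors: N atoms = 1, O atoms = 6 → HBA = 7.

5, 7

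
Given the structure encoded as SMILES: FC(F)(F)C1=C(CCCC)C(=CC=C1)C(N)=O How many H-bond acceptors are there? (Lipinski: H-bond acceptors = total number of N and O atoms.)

2

N atoms: 1; O atoms: 1.
Lipinski HBA = 1 + 1 = 2.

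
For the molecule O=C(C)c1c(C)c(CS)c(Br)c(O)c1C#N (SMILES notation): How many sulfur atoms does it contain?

Scan the SMILES for S atoms (remember two-letter symbols like Cl and Br are single atoms).
Sulfur count: 1.

1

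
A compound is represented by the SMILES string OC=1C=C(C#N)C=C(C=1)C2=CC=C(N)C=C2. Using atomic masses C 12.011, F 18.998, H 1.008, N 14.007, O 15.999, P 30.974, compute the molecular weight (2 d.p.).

First, the molecular formula is C13H10N2O (counting implicit H from valence).
  C: 13 × 12.011 = 156.143
  H: 10 × 1.008 = 10.080
  N: 2 × 14.007 = 28.014
  O: 1 × 15.999 = 15.999
Sum: 13×12.011 + 10×1.008 + 2×14.007 + 1×15.999 = 210.236 → 210.24 g/mol.

210.24 g/mol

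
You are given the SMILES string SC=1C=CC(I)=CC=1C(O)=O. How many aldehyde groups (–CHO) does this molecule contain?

Scan the SMILES for the aldehyde motif — none present.
Groups that are present: 1 carboxylic acid, 1 thiol.

0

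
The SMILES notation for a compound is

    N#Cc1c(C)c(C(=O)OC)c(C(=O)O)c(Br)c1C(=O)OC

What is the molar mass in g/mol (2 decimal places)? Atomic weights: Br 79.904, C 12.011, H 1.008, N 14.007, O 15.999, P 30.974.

First, the molecular formula is C13H10BrNO6 (counting implicit H from valence).
  Br: 1 × 79.904 = 79.904
  C: 13 × 12.011 = 156.143
  H: 10 × 1.008 = 10.080
  N: 1 × 14.007 = 14.007
  O: 6 × 15.999 = 95.994
Sum: 1×79.904 + 13×12.011 + 10×1.008 + 1×14.007 + 6×15.999 = 356.128 → 356.13 g/mol.

356.13 g/mol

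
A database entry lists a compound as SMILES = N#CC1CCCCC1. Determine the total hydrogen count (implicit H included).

11

Walk through each heavy atom and fill implicit hydrogens from standard valence (C 4, N 3, O 2, S 2, halogen 1):
  atom 1: N, bond orders sum to 3 (valence 3) → 0 H
  atom 2: C, bond orders sum to 4 (valence 4) → 0 H
  atom 3: C, bond orders sum to 3 (valence 4) → 1 H
  atom 4: C, bond orders sum to 2 (valence 4) → 2 H
  atom 5: C, bond orders sum to 2 (valence 4) → 2 H
  atom 6: C, bond orders sum to 2 (valence 4) → 2 H
  atom 7: C, bond orders sum to 2 (valence 4) → 2 H
  atom 8: C, bond orders sum to 2 (valence 4) → 2 H
Total hydrogens: 11.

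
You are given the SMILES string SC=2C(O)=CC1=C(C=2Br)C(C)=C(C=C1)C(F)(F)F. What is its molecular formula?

Walk through each heavy atom and fill implicit hydrogens from standard valence (C 4, N 3, O 2, S 2, halogen 1):
  atom 1: S, bond orders sum to 1 (valence 2) → 1 H
  atom 2: C, bond orders sum to 4 (valence 4) → 0 H
  atom 3: C, bond orders sum to 4 (valence 4) → 0 H
  atom 4: O, bond orders sum to 1 (valence 2) → 1 H
  atom 5: C, bond orders sum to 3 (valence 4) → 1 H
  atom 6: C, bond orders sum to 4 (valence 4) → 0 H
  atom 7: C, bond orders sum to 4 (valence 4) → 0 H
  atom 8: C, bond orders sum to 4 (valence 4) → 0 H
  atom 9: Br (halogen, monovalent) → 0 H
  atom 10: C, bond orders sum to 4 (valence 4) → 0 H
  atom 11: C, bond orders sum to 1 (valence 4) → 3 H
  atom 12: C, bond orders sum to 4 (valence 4) → 0 H
  atom 13: C, bond orders sum to 3 (valence 4) → 1 H
  atom 14: C, bond orders sum to 3 (valence 4) → 1 H
  atom 15: C, bond orders sum to 4 (valence 4) → 0 H
  atom 16: F (halogen, monovalent) → 0 H
  atom 17: F (halogen, monovalent) → 0 H
  atom 18: F (halogen, monovalent) → 0 H
Totals → C:12, H:8, Br:1, F:3, O:1, S:1.

C12H8BrF3OS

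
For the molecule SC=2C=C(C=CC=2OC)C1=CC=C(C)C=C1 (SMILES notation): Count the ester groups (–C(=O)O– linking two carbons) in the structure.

0

Scan the SMILES for the ester motif — none present.
Groups that are present: 1 ether, 1 thiol.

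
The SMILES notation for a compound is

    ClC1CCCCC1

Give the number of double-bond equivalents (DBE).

1

Molecular formula: C6H11Cl.
DoU = (2C + 2 + N − H − X) / 2, where X is the halogen count and O/S are ignored.
    = (2·6 + 2 + 0 − 11 − 1) / 2 = 2 / 2 = 1.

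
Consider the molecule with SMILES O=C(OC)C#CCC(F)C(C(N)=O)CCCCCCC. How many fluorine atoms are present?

Scan the SMILES for F atoms (remember two-letter symbols like Cl and Br are single atoms).
Fluorine count: 1.

1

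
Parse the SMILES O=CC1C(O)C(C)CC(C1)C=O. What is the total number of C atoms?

Count every carbon token in the SMILES (each C, including those in ring-closure positions and inside branches).
Carbon count: 9.

9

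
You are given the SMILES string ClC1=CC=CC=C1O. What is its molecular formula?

Walk through each heavy atom and fill implicit hydrogens from standard valence (C 4, N 3, O 2, S 2, halogen 1):
  atom 1: Cl (halogen, monovalent) → 0 H
  atom 2: C, bond orders sum to 4 (valence 4) → 0 H
  atom 3: C, bond orders sum to 3 (valence 4) → 1 H
  atom 4: C, bond orders sum to 3 (valence 4) → 1 H
  atom 5: C, bond orders sum to 3 (valence 4) → 1 H
  atom 6: C, bond orders sum to 3 (valence 4) → 1 H
  atom 7: C, bond orders sum to 4 (valence 4) → 0 H
  atom 8: O, bond orders sum to 1 (valence 2) → 1 H
Totals → C:6, H:5, Cl:1, O:1.
In Hill order: C6H5ClO.

C6H5ClO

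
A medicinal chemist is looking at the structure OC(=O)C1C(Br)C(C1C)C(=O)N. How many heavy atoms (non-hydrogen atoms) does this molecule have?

Every atom symbol written in the SMILES (organic subset) is one heavy atom; implicit H are not written.
Heavy atoms by element → Br:1, C:7, N:1, O:3.
Total: 12.

12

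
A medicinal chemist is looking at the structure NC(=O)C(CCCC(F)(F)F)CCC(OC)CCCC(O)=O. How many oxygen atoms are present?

4

Scan the SMILES for O atoms (remember two-letter symbols like Cl and Br are single atoms).
Oxygen count: 4.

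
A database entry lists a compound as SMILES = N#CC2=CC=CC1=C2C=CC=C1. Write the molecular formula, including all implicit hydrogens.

C11H7N

Walk through each heavy atom and fill implicit hydrogens from standard valence (C 4, N 3, O 2, S 2, halogen 1):
  atom 1: N, bond orders sum to 3 (valence 3) → 0 H
  atom 2: C, bond orders sum to 4 (valence 4) → 0 H
  atom 3: C, bond orders sum to 4 (valence 4) → 0 H
  atom 4: C, bond orders sum to 3 (valence 4) → 1 H
  atom 5: C, bond orders sum to 3 (valence 4) → 1 H
  atom 6: C, bond orders sum to 3 (valence 4) → 1 H
  atom 7: C, bond orders sum to 4 (valence 4) → 0 H
  atom 8: C, bond orders sum to 4 (valence 4) → 0 H
  atom 9: C, bond orders sum to 3 (valence 4) → 1 H
  atom 10: C, bond orders sum to 3 (valence 4) → 1 H
  atom 11: C, bond orders sum to 3 (valence 4) → 1 H
  atom 12: C, bond orders sum to 3 (valence 4) → 1 H
Totals → C:11, H:7, N:1.
In Hill order: C11H7N.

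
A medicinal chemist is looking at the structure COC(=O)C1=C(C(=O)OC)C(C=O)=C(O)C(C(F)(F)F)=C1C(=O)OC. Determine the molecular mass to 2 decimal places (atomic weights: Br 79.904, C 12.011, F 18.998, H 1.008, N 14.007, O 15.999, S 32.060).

364.23 g/mol

First, the molecular formula is C14H11F3O8 (counting implicit H from valence).
  C: 14 × 12.011 = 168.154
  F: 3 × 18.998 = 56.994
  H: 11 × 1.008 = 11.088
  O: 8 × 15.999 = 127.992
Sum: 14×12.011 + 3×18.998 + 11×1.008 + 8×15.999 = 364.228 → 364.23 g/mol.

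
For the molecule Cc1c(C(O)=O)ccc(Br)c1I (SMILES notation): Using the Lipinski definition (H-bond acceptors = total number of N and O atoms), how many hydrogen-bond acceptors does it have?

2

N atoms: 0; O atoms: 2.
Lipinski HBA = 0 + 2 = 2.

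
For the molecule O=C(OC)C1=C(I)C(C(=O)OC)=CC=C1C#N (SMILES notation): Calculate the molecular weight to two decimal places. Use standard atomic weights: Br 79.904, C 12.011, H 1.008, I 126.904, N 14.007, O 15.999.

First, the molecular formula is C11H8INO4 (counting implicit H from valence).
  C: 11 × 12.011 = 132.121
  H: 8 × 1.008 = 8.064
  I: 1 × 126.904 = 126.904
  N: 1 × 14.007 = 14.007
  O: 4 × 15.999 = 63.996
Sum: 11×12.011 + 8×1.008 + 1×126.904 + 1×14.007 + 4×15.999 = 345.092 → 345.09 g/mol.

345.09 g/mol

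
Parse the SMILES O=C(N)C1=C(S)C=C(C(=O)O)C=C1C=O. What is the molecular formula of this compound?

Walk through each heavy atom and fill implicit hydrogens from standard valence (C 4, N 3, O 2, S 2, halogen 1):
  atom 1: O, bond orders sum to 2 (valence 2) → 0 H
  atom 2: C, bond orders sum to 4 (valence 4) → 0 H
  atom 3: N, bond orders sum to 1 (valence 3) → 2 H
  atom 4: C, bond orders sum to 4 (valence 4) → 0 H
  atom 5: C, bond orders sum to 4 (valence 4) → 0 H
  atom 6: S, bond orders sum to 1 (valence 2) → 1 H
  atom 7: C, bond orders sum to 3 (valence 4) → 1 H
  atom 8: C, bond orders sum to 4 (valence 4) → 0 H
  atom 9: C, bond orders sum to 4 (valence 4) → 0 H
  atom 10: O, bond orders sum to 2 (valence 2) → 0 H
  atom 11: O, bond orders sum to 1 (valence 2) → 1 H
  atom 12: C, bond orders sum to 3 (valence 4) → 1 H
  atom 13: C, bond orders sum to 4 (valence 4) → 0 H
  atom 14: C, bond orders sum to 3 (valence 4) → 1 H
  atom 15: O, bond orders sum to 2 (valence 2) → 0 H
Totals → C:9, H:7, N:1, O:4, S:1.

C9H7NO4S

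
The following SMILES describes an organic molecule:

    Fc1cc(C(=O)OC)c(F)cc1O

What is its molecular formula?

C8H6F2O3

Walk through each heavy atom and fill implicit hydrogens from standard valence (C 4, N 3, O 2, S 2, halogen 1); for lowercase aromatic atoms, an aromatic c carries 1 H when it has two neighbours and 0 H with three, and aromatic n carries 0 H:
  atom 1: F (halogen, monovalent) → 0 H
  atom 2: aromatic c, 3 neighbours → 0 H
  atom 3: aromatic c, 2 neighbours → 1 H
  atom 4: aromatic c, 3 neighbours → 0 H
  atom 5: C, bond orders sum to 4 (valence 4) → 0 H
  atom 6: O, bond orders sum to 2 (valence 2) → 0 H
  atom 7: O, bond orders sum to 2 (valence 2) → 0 H
  atom 8: C, bond orders sum to 1 (valence 4) → 3 H
  atom 9: aromatic c, 3 neighbours → 0 H
  atom 10: F (halogen, monovalent) → 0 H
  atom 11: aromatic c, 2 neighbours → 1 H
  atom 12: aromatic c, 3 neighbours → 0 H
  atom 13: O, bond orders sum to 1 (valence 2) → 1 H
Totals → C:8, H:6, F:2, O:3.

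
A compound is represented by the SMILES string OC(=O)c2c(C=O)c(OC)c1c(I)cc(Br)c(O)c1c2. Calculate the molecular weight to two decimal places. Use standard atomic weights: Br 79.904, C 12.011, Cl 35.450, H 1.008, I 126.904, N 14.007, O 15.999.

451.01 g/mol

First, the molecular formula is C13H8BrIO5 (counting implicit H from valence).
  Br: 1 × 79.904 = 79.904
  C: 13 × 12.011 = 156.143
  H: 8 × 1.008 = 8.064
  I: 1 × 126.904 = 126.904
  O: 5 × 15.999 = 79.995
Sum: 1×79.904 + 13×12.011 + 8×1.008 + 1×126.904 + 5×15.999 = 451.010 → 451.01 g/mol.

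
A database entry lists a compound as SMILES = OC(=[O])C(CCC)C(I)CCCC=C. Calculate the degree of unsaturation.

2

Degree of unsaturation = (number of rings) + (number of π bonds).
Ring closures in the SMILES: 0.
π bonds: 2 double bonds (each 1 DoU) → 2 DoU from unsaturation.
Total DoU = 0 + 2 = 2.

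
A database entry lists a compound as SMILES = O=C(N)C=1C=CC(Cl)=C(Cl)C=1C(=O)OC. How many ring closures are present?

1

In SMILES, each pair of matching ring-closure digits denotes one ring-closing bond; the number of such bonds equals the number of independent rings.
Ring-closure bonds here: 1.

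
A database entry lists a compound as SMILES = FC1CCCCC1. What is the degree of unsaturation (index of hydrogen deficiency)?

1

Degree of unsaturation = (number of rings) + (number of π bonds).
Ring closures in the SMILES: 1.
π bonds: none → 0 DoU from unsaturation.
Total DoU = 1 + 0 = 1.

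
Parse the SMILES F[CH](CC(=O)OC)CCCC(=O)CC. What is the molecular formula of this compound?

Walk through each heavy atom and fill implicit hydrogens from standard valence (C 4, N 3, O 2, S 2, halogen 1):
  atom 1: F (halogen, monovalent) → 0 H
  atom 2: C with explicit H count 1
  atom 3: C, bond orders sum to 2 (valence 4) → 2 H
  atom 4: C, bond orders sum to 4 (valence 4) → 0 H
  atom 5: O, bond orders sum to 2 (valence 2) → 0 H
  atom 6: O, bond orders sum to 2 (valence 2) → 0 H
  atom 7: C, bond orders sum to 1 (valence 4) → 3 H
  atom 8: C, bond orders sum to 2 (valence 4) → 2 H
  atom 9: C, bond orders sum to 2 (valence 4) → 2 H
  atom 10: C, bond orders sum to 2 (valence 4) → 2 H
  atom 11: C, bond orders sum to 4 (valence 4) → 0 H
  atom 12: O, bond orders sum to 2 (valence 2) → 0 H
  atom 13: C, bond orders sum to 2 (valence 4) → 2 H
  atom 14: C, bond orders sum to 1 (valence 4) → 3 H
Totals → C:10, H:17, F:1, O:3.

C10H17FO3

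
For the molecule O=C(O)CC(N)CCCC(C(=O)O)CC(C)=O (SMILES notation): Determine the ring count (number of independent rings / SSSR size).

In SMILES, each pair of matching ring-closure digits denotes one ring-closing bond; the number of such bonds equals the number of independent rings.
Ring-closure bonds here: 0.

0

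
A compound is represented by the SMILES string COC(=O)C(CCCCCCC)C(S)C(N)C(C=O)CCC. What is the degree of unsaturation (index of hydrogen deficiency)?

2

Degree of unsaturation = (number of rings) + (number of π bonds).
Ring closures in the SMILES: 0.
π bonds: 2 double bonds (each 1 DoU) → 2 DoU from unsaturation.
Total DoU = 0 + 2 = 2.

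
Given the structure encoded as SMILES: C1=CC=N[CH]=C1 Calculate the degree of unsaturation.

Degree of unsaturation = (number of rings) + (number of π bonds).
Ring closures in the SMILES: 1.
π bonds: 3 double bonds (each 1 DoU) → 3 DoU from unsaturation.
Total DoU = 1 + 3 = 4.

4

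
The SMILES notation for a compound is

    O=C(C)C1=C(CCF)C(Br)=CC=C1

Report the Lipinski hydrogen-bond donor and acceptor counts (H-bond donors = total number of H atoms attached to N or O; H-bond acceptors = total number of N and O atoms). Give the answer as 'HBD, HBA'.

Donors: find every N or O and count the H atoms it carries.
  atom 1 (O): bond orders sum to 2 → 0 H
Lipinski HBD = 0.
Acceptors: N atoms = 0, O atoms = 1 → HBA = 1.

0, 1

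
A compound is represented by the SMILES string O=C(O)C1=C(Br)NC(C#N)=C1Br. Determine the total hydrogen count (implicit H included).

2

Walk through each heavy atom and fill implicit hydrogens from standard valence (C 4, N 3, O 2, S 2, halogen 1):
  atom 1: O, bond orders sum to 2 (valence 2) → 0 H
  atom 2: C, bond orders sum to 4 (valence 4) → 0 H
  atom 3: O, bond orders sum to 1 (valence 2) → 1 H
  atom 4: C, bond orders sum to 4 (valence 4) → 0 H
  atom 5: C, bond orders sum to 4 (valence 4) → 0 H
  atom 6: Br (halogen, monovalent) → 0 H
  atom 7: N, bond orders sum to 2 (valence 3) → 1 H
  atom 8: C, bond orders sum to 4 (valence 4) → 0 H
  atom 9: C, bond orders sum to 4 (valence 4) → 0 H
  atom 10: N, bond orders sum to 3 (valence 3) → 0 H
  atom 11: C, bond orders sum to 4 (valence 4) → 0 H
  atom 12: Br (halogen, monovalent) → 0 H
Total hydrogens: 2.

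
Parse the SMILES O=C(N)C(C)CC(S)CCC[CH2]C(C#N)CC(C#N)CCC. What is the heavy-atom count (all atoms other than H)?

Every atom symbol written in the SMILES (organic subset) is one heavy atom; implicit H are not written.
Heavy atoms by element → C:17, N:3, O:1, S:1.
Total: 22.

22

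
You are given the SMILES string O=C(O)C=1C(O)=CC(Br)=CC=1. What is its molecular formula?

Walk through each heavy atom and fill implicit hydrogens from standard valence (C 4, N 3, O 2, S 2, halogen 1):
  atom 1: O, bond orders sum to 2 (valence 2) → 0 H
  atom 2: C, bond orders sum to 4 (valence 4) → 0 H
  atom 3: O, bond orders sum to 1 (valence 2) → 1 H
  atom 4: C, bond orders sum to 4 (valence 4) → 0 H
  atom 5: C, bond orders sum to 4 (valence 4) → 0 H
  atom 6: O, bond orders sum to 1 (valence 2) → 1 H
  atom 7: C, bond orders sum to 3 (valence 4) → 1 H
  atom 8: C, bond orders sum to 4 (valence 4) → 0 H
  atom 9: Br (halogen, monovalent) → 0 H
  atom 10: C, bond orders sum to 3 (valence 4) → 1 H
  atom 11: C, bond orders sum to 3 (valence 4) → 1 H
Totals → C:7, H:5, Br:1, O:3.
In Hill order: C7H5BrO3.

C7H5BrO3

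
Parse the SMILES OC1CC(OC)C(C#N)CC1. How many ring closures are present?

1

In SMILES, each pair of matching ring-closure digits denotes one ring-closing bond; the number of such bonds equals the number of independent rings.
Ring-closure bonds here: 1.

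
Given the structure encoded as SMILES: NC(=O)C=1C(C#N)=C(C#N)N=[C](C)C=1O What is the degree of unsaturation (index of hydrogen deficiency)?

9

Degree of unsaturation = (number of rings) + (number of π bonds).
Ring closures in the SMILES: 1.
π bonds: 4 double bonds (each 1 DoU), 2 triple bonds (each 2 DoU) → 8 DoU from unsaturation.
Total DoU = 1 + 8 = 9.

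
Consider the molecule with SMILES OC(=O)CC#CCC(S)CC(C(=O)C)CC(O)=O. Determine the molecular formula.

C12H16O5S

Walk through each heavy atom and fill implicit hydrogens from standard valence (C 4, N 3, O 2, S 2, halogen 1):
  atom 1: O, bond orders sum to 1 (valence 2) → 1 H
  atom 2: C, bond orders sum to 4 (valence 4) → 0 H
  atom 3: O, bond orders sum to 2 (valence 2) → 0 H
  atom 4: C, bond orders sum to 2 (valence 4) → 2 H
  atom 5: C, bond orders sum to 4 (valence 4) → 0 H
  atom 6: C, bond orders sum to 4 (valence 4) → 0 H
  atom 7: C, bond orders sum to 2 (valence 4) → 2 H
  atom 8: C, bond orders sum to 3 (valence 4) → 1 H
  atom 9: S, bond orders sum to 1 (valence 2) → 1 H
  atom 10: C, bond orders sum to 2 (valence 4) → 2 H
  atom 11: C, bond orders sum to 3 (valence 4) → 1 H
  atom 12: C, bond orders sum to 4 (valence 4) → 0 H
  atom 13: O, bond orders sum to 2 (valence 2) → 0 H
  atom 14: C, bond orders sum to 1 (valence 4) → 3 H
  atom 15: C, bond orders sum to 2 (valence 4) → 2 H
  atom 16: C, bond orders sum to 4 (valence 4) → 0 H
  atom 17: O, bond orders sum to 1 (valence 2) → 1 H
  atom 18: O, bond orders sum to 2 (valence 2) → 0 H
Totals → C:12, H:16, O:5, S:1.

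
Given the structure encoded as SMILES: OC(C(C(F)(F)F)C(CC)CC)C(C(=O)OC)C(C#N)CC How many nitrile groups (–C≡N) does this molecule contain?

1

The nitrile motif appears at heavy-atom position 19 in the SMILES.
Other groups present: 1 ester, 1 hydroxyl.
Nitrile count: 1.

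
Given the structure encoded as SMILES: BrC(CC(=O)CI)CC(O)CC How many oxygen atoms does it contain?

Scan the SMILES for O atoms (remember two-letter symbols like Cl and Br are single atoms).
Oxygen count: 2.

2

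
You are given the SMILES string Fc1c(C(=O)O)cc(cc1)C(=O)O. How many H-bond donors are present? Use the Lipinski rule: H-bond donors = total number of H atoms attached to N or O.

Donors: find every N or O and count the H atoms it carries.
  atom 5 (O): bond orders sum to 2 → 0 H
  atom 6 (O): bond orders sum to 1 → 1 H
  atom 12 (O): bond orders sum to 2 → 0 H
  atom 13 (O): bond orders sum to 1 → 1 H
Lipinski HBD = 2.

2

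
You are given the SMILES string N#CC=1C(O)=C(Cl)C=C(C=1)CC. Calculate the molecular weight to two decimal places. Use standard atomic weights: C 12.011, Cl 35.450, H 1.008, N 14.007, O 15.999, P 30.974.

181.62 g/mol

First, the molecular formula is C9H8ClNO (counting implicit H from valence).
  C: 9 × 12.011 = 108.099
  Cl: 1 × 35.450 = 35.450
  H: 8 × 1.008 = 8.064
  N: 1 × 14.007 = 14.007
  O: 1 × 15.999 = 15.999
Sum: 9×12.011 + 1×35.450 + 8×1.008 + 1×14.007 + 1×15.999 = 181.619 → 181.62 g/mol.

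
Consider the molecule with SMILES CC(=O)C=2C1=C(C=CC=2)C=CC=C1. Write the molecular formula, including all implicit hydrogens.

C12H10O

Walk through each heavy atom and fill implicit hydrogens from standard valence (C 4, N 3, O 2, S 2, halogen 1):
  atom 1: C, bond orders sum to 1 (valence 4) → 3 H
  atom 2: C, bond orders sum to 4 (valence 4) → 0 H
  atom 3: O, bond orders sum to 2 (valence 2) → 0 H
  atom 4: C, bond orders sum to 4 (valence 4) → 0 H
  atom 5: C, bond orders sum to 4 (valence 4) → 0 H
  atom 6: C, bond orders sum to 4 (valence 4) → 0 H
  atom 7: C, bond orders sum to 3 (valence 4) → 1 H
  atom 8: C, bond orders sum to 3 (valence 4) → 1 H
  atom 9: C, bond orders sum to 3 (valence 4) → 1 H
  atom 10: C, bond orders sum to 3 (valence 4) → 1 H
  atom 11: C, bond orders sum to 3 (valence 4) → 1 H
  atom 12: C, bond orders sum to 3 (valence 4) → 1 H
  atom 13: C, bond orders sum to 3 (valence 4) → 1 H
Totals → C:12, H:10, O:1.
In Hill order: C12H10O.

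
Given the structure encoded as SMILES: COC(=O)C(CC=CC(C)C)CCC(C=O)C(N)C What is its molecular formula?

Walk through each heavy atom and fill implicit hydrogens from standard valence (C 4, N 3, O 2, S 2, halogen 1):
  atom 1: C, bond orders sum to 1 (valence 4) → 3 H
  atom 2: O, bond orders sum to 2 (valence 2) → 0 H
  atom 3: C, bond orders sum to 4 (valence 4) → 0 H
  atom 4: O, bond orders sum to 2 (valence 2) → 0 H
  atom 5: C, bond orders sum to 3 (valence 4) → 1 H
  atom 6: C, bond orders sum to 2 (valence 4) → 2 H
  atom 7: C, bond orders sum to 3 (valence 4) → 1 H
  atom 8: C, bond orders sum to 3 (valence 4) → 1 H
  atom 9: C, bond orders sum to 3 (valence 4) → 1 H
  atom 10: C, bond orders sum to 1 (valence 4) → 3 H
  atom 11: C, bond orders sum to 1 (valence 4) → 3 H
  atom 12: C, bond orders sum to 2 (valence 4) → 2 H
  atom 13: C, bond orders sum to 2 (valence 4) → 2 H
  atom 14: C, bond orders sum to 3 (valence 4) → 1 H
  atom 15: C, bond orders sum to 3 (valence 4) → 1 H
  atom 16: O, bond orders sum to 2 (valence 2) → 0 H
  atom 17: C, bond orders sum to 3 (valence 4) → 1 H
  atom 18: N, bond orders sum to 1 (valence 3) → 2 H
  atom 19: C, bond orders sum to 1 (valence 4) → 3 H
Totals → C:15, H:27, N:1, O:3.
In Hill order: C15H27NO3.

C15H27NO3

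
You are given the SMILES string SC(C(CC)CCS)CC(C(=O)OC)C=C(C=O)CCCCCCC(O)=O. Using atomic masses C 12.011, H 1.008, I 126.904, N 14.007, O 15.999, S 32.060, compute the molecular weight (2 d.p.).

First, the molecular formula is C20H34O5S2 (counting implicit H from valence).
  C: 20 × 12.011 = 240.220
  H: 34 × 1.008 = 34.272
  O: 5 × 15.999 = 79.995
  S: 2 × 32.060 = 64.120
Sum: 20×12.011 + 34×1.008 + 5×15.999 + 2×32.060 = 418.607 → 418.61 g/mol.

418.61 g/mol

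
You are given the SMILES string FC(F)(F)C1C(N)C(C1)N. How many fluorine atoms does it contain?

Scan the SMILES for F atoms (remember two-letter symbols like Cl and Br are single atoms).
Fluorine count: 3.

3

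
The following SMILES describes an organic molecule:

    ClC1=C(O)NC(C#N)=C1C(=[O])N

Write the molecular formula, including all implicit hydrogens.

C6H4ClN3O2

Walk through each heavy atom and fill implicit hydrogens from standard valence (C 4, N 3, O 2, S 2, halogen 1):
  atom 1: Cl (halogen, monovalent) → 0 H
  atom 2: C, bond orders sum to 4 (valence 4) → 0 H
  atom 3: C, bond orders sum to 4 (valence 4) → 0 H
  atom 4: O, bond orders sum to 1 (valence 2) → 1 H
  atom 5: N, bond orders sum to 2 (valence 3) → 1 H
  atom 6: C, bond orders sum to 4 (valence 4) → 0 H
  atom 7: C, bond orders sum to 4 (valence 4) → 0 H
  atom 8: N, bond orders sum to 3 (valence 3) → 0 H
  atom 9: C, bond orders sum to 4 (valence 4) → 0 H
  atom 10: C, bond orders sum to 4 (valence 4) → 0 H
  atom 11: O with explicit H count 0
  atom 12: N, bond orders sum to 1 (valence 3) → 2 H
Totals → C:6, H:4, Cl:1, N:3, O:2.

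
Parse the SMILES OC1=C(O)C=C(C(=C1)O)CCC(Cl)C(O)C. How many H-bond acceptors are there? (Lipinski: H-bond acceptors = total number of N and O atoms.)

4

N atoms: 0; O atoms: 4.
Lipinski HBA = 0 + 4 = 4.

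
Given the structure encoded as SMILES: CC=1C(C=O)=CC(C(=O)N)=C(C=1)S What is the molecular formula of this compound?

C9H9NO2S

Walk through each heavy atom and fill implicit hydrogens from standard valence (C 4, N 3, O 2, S 2, halogen 1):
  atom 1: C, bond orders sum to 1 (valence 4) → 3 H
  atom 2: C, bond orders sum to 4 (valence 4) → 0 H
  atom 3: C, bond orders sum to 4 (valence 4) → 0 H
  atom 4: C, bond orders sum to 3 (valence 4) → 1 H
  atom 5: O, bond orders sum to 2 (valence 2) → 0 H
  atom 6: C, bond orders sum to 3 (valence 4) → 1 H
  atom 7: C, bond orders sum to 4 (valence 4) → 0 H
  atom 8: C, bond orders sum to 4 (valence 4) → 0 H
  atom 9: O, bond orders sum to 2 (valence 2) → 0 H
  atom 10: N, bond orders sum to 1 (valence 3) → 2 H
  atom 11: C, bond orders sum to 4 (valence 4) → 0 H
  atom 12: C, bond orders sum to 3 (valence 4) → 1 H
  atom 13: S, bond orders sum to 1 (valence 2) → 1 H
Totals → C:9, H:9, N:1, O:2, S:1.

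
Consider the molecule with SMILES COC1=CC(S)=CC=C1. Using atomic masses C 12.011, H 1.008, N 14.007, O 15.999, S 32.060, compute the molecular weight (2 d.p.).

First, the molecular formula is C7H8OS (counting implicit H from valence).
  C: 7 × 12.011 = 84.077
  H: 8 × 1.008 = 8.064
  O: 1 × 15.999 = 15.999
  S: 1 × 32.060 = 32.060
Sum: 7×12.011 + 8×1.008 + 1×15.999 + 1×32.060 = 140.200 → 140.20 g/mol.

140.20 g/mol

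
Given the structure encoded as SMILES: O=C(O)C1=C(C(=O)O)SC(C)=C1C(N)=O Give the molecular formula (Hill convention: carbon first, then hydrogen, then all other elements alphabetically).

C8H7NO5S

Walk through each heavy atom and fill implicit hydrogens from standard valence (C 4, N 3, O 2, S 2, halogen 1):
  atom 1: O, bond orders sum to 2 (valence 2) → 0 H
  atom 2: C, bond orders sum to 4 (valence 4) → 0 H
  atom 3: O, bond orders sum to 1 (valence 2) → 1 H
  atom 4: C, bond orders sum to 4 (valence 4) → 0 H
  atom 5: C, bond orders sum to 4 (valence 4) → 0 H
  atom 6: C, bond orders sum to 4 (valence 4) → 0 H
  atom 7: O, bond orders sum to 2 (valence 2) → 0 H
  atom 8: O, bond orders sum to 1 (valence 2) → 1 H
  atom 9: S, bond orders sum to 2 (valence 2) → 0 H
  atom 10: C, bond orders sum to 4 (valence 4) → 0 H
  atom 11: C, bond orders sum to 1 (valence 4) → 3 H
  atom 12: C, bond orders sum to 4 (valence 4) → 0 H
  atom 13: C, bond orders sum to 4 (valence 4) → 0 H
  atom 14: N, bond orders sum to 1 (valence 3) → 2 H
  atom 15: O, bond orders sum to 2 (valence 2) → 0 H
Totals → C:8, H:7, N:1, O:5, S:1.
In Hill order: C8H7NO5S.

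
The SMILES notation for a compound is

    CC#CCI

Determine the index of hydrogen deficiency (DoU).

2

Degree of unsaturation = (number of rings) + (number of π bonds).
Ring closures in the SMILES: 0.
π bonds: 1 triple bond (each 2 DoU) → 2 DoU from unsaturation.
Total DoU = 0 + 2 = 2.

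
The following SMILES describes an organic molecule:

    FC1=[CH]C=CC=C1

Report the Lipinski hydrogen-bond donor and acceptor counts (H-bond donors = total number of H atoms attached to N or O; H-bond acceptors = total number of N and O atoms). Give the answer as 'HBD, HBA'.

Donors: find every N or O and count the H atoms it carries.
  (no N or O atoms present)
Lipinski HBD = 0.
Acceptors: N atoms = 0, O atoms = 0 → HBA = 0.

0, 0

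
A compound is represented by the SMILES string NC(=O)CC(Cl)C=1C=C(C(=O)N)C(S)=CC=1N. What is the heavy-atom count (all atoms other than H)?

Every atom symbol written in the SMILES (organic subset) is one heavy atom; implicit H are not written.
Heavy atoms by element → C:10, Cl:1, N:3, O:2, S:1.
Total: 17.

17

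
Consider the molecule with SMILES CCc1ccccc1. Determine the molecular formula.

C8H10

Walk through each heavy atom and fill implicit hydrogens from standard valence (C 4, N 3, O 2, S 2, halogen 1); for lowercase aromatic atoms, an aromatic c carries 1 H when it has two neighbours and 0 H with three, and aromatic n carries 0 H:
  atom 1: C, bond orders sum to 1 (valence 4) → 3 H
  atom 2: C, bond orders sum to 2 (valence 4) → 2 H
  atom 3: aromatic c, 3 neighbours → 0 H
  atom 4: aromatic c, 2 neighbours → 1 H
  atom 5: aromatic c, 2 neighbours → 1 H
  atom 6: aromatic c, 2 neighbours → 1 H
  atom 7: aromatic c, 2 neighbours → 1 H
  atom 8: aromatic c, 2 neighbours → 1 H
Totals → C:8, H:10.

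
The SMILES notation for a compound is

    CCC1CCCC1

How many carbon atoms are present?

Count every carbon token in the SMILES (each C, including those in ring-closure positions and inside branches).
Carbon count: 7.

7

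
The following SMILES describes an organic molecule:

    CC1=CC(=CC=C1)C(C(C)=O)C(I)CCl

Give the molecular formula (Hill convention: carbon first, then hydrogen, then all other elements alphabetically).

C12H14ClIO

Walk through each heavy atom and fill implicit hydrogens from standard valence (C 4, N 3, O 2, S 2, halogen 1):
  atom 1: C, bond orders sum to 1 (valence 4) → 3 H
  atom 2: C, bond orders sum to 4 (valence 4) → 0 H
  atom 3: C, bond orders sum to 3 (valence 4) → 1 H
  atom 4: C, bond orders sum to 4 (valence 4) → 0 H
  atom 5: C, bond orders sum to 3 (valence 4) → 1 H
  atom 6: C, bond orders sum to 3 (valence 4) → 1 H
  atom 7: C, bond orders sum to 3 (valence 4) → 1 H
  atom 8: C, bond orders sum to 3 (valence 4) → 1 H
  atom 9: C, bond orders sum to 4 (valence 4) → 0 H
  atom 10: C, bond orders sum to 1 (valence 4) → 3 H
  atom 11: O, bond orders sum to 2 (valence 2) → 0 H
  atom 12: C, bond orders sum to 3 (valence 4) → 1 H
  atom 13: I (halogen, monovalent) → 0 H
  atom 14: C, bond orders sum to 2 (valence 4) → 2 H
  atom 15: Cl (halogen, monovalent) → 0 H
Totals → C:12, H:14, Cl:1, I:1, O:1.
In Hill order: C12H14ClIO.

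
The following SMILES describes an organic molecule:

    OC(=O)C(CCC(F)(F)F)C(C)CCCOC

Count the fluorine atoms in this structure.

Scan the SMILES for F atoms (remember two-letter symbols like Cl and Br are single atoms).
Fluorine count: 3.

3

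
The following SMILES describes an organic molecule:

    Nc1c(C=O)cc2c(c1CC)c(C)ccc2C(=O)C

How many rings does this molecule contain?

In SMILES, each pair of matching ring-closure digits denotes one ring-closing bond; the number of such bonds equals the number of independent rings.
Ring-closure bonds here: 2.

2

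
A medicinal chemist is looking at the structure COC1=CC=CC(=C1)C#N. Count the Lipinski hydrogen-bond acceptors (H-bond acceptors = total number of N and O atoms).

N atoms: 1; O atoms: 1.
Lipinski HBA = 1 + 1 = 2.

2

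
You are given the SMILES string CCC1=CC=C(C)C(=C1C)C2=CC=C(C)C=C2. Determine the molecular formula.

Walk through each heavy atom and fill implicit hydrogens from standard valence (C 4, N 3, O 2, S 2, halogen 1):
  atom 1: C, bond orders sum to 1 (valence 4) → 3 H
  atom 2: C, bond orders sum to 2 (valence 4) → 2 H
  atom 3: C, bond orders sum to 4 (valence 4) → 0 H
  atom 4: C, bond orders sum to 3 (valence 4) → 1 H
  atom 5: C, bond orders sum to 3 (valence 4) → 1 H
  atom 6: C, bond orders sum to 4 (valence 4) → 0 H
  atom 7: C, bond orders sum to 1 (valence 4) → 3 H
  atom 8: C, bond orders sum to 4 (valence 4) → 0 H
  atom 9: C, bond orders sum to 4 (valence 4) → 0 H
  atom 10: C, bond orders sum to 1 (valence 4) → 3 H
  atom 11: C, bond orders sum to 4 (valence 4) → 0 H
  atom 12: C, bond orders sum to 3 (valence 4) → 1 H
  atom 13: C, bond orders sum to 3 (valence 4) → 1 H
  atom 14: C, bond orders sum to 4 (valence 4) → 0 H
  atom 15: C, bond orders sum to 1 (valence 4) → 3 H
  atom 16: C, bond orders sum to 3 (valence 4) → 1 H
  atom 17: C, bond orders sum to 3 (valence 4) → 1 H
Totals → C:17, H:20.
In Hill order: C17H20.

C17H20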